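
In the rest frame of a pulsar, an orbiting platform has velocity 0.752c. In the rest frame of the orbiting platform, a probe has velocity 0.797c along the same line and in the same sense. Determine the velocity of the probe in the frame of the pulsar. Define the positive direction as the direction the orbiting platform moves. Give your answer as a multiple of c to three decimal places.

0.969c

With v = 0.752 and u' = 0.797 (in units of c),
u = (u' + v)/(1 + u'v/c²):
u = (0.797 + 0.752) / (1 + 0.797·0.752) = 1.5490/1.5993 = 0.9685
(Galilean addition would give +1.549c, exceeding c.)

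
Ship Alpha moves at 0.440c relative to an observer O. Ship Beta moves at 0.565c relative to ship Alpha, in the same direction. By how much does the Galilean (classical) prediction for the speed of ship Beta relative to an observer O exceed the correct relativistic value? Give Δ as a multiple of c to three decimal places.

Galilean: u_cl = 0.565 + 0.440 = 1.0050.
Relativistic: u_rel = (0.565 + 0.440) / (1 + 0.565·0.440) = 1.0050/1.2486 = 0.8049.
Δ = 1.0050 − 0.8049 = 0.2001.
(The classical prediction exceeds c; the relativistic result does not.)

Δ = 0.200c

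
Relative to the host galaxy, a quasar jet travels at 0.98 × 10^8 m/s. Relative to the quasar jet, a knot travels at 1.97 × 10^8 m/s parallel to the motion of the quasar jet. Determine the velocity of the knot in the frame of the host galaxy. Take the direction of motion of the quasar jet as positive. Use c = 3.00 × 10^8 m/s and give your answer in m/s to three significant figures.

2.43 × 10^8 m/s

In units of c (dividing by 3.00 × 10^8 m/s): v = 0.327, u' = 0.657.
u = (u' + v)/(1 + u'v/c²):
u = (0.657 + 0.327) / (1 + 0.657·0.327) = 0.9833/1.2145 = 0.8097
(Galilean addition would give +0.983c.)
Converting back: u = 0.8097 × 3.00 × 10^8 m/s.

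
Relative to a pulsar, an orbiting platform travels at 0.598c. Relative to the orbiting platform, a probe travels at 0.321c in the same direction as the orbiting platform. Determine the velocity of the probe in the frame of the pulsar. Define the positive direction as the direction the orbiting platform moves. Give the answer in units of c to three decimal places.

0.771c

With v = 0.598 and u' = 0.321 (in units of c),
u = (u' + v)/(1 + u'v/c²):
u = (0.321 + 0.598) / (1 + 0.321·0.598) = 0.9190/1.1920 = 0.7710
(Galilean addition would give +0.919c.)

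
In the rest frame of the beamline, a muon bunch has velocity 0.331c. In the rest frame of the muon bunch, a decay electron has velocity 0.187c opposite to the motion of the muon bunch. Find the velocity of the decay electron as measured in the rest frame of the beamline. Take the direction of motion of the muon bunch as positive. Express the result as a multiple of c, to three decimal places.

With v = 0.331 and u' = -0.187 (in units of c),
u = (u' + v)/(1 + u'v/c²):
u = (-0.187 + 0.331) / (1 + (-0.187)·0.331) = 0.1440/0.9381 = 0.1535
(Galilean addition would give +0.144c.)

+0.154c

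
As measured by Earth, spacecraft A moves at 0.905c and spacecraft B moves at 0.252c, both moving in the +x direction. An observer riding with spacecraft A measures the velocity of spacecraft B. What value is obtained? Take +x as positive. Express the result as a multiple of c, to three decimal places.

β_A = 0.905, β_B = 0.252.
Transform to A's frame with the inverse velocity-addition law: u' = (u − v)/(1 − uv/c²), taking u = β_B and v = β_A.
u' = (0.252 − 0.905) / (1 − (0.905)(0.252)) = -0.6530/0.7719 = -0.8459.

-0.846c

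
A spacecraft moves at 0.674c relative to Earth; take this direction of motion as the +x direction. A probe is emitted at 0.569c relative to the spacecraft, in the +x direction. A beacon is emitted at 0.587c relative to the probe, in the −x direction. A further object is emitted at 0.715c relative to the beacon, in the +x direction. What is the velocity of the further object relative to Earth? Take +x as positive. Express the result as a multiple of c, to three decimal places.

Apply u = (u' + v)/(1 + u'v/c²) successively, working outward toward Earth.
Start: velocity of the spacecraft relative to Earth = 0.6740c.
Compose with the probe (u' = 0.569 in the spacecraft frame): u_1 = (0.569 + 0.674) / (1 + 0.569·0.674) = 1.2430/1.3835 = 0.8984.
Compose with the beacon (u' = -0.587 in the probe frame): u_2 = (-0.587 + 0.898) / (1 + (-0.587)·0.898) = 0.3114/0.4726 = 0.6590.
Compose with the further object (u' = 0.715 in the beacon frame): u_3 = (0.715 + 0.659) / (1 + 0.715·0.659) = 1.3740/1.4712 = 0.9339.

+0.934c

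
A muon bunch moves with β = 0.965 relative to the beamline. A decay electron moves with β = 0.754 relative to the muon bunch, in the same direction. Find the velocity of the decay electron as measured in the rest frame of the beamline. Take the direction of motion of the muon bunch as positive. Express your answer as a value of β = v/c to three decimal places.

β = 0.995

With v = 0.965 and u' = 0.754 (in units of c),
u = (u' + v)/(1 + u'v/c²):
u = (0.754 + 0.965) / (1 + 0.754·0.965) = 1.7190/1.7276 = 0.9950
(Galilean addition would give +1.719c, exceeding c.)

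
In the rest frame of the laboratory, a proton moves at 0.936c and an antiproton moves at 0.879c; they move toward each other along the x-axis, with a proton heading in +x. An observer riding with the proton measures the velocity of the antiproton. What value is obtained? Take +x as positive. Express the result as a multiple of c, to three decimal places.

β_A = 0.936, β_B = -0.879.
Transform to A's frame with the inverse velocity-addition law: u' = (u − v)/(1 − uv/c²), taking u = β_B and v = β_A.
u' = (-0.879 − 0.936) / (1 − (0.936)(-0.879)) = -1.8150/1.8227 = -0.9958.

-0.996c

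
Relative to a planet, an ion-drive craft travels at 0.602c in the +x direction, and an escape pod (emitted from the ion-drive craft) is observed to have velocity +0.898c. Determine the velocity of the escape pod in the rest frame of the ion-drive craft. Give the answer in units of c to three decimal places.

+0.644c

Invert the composition law: u' = (u − v)/(1 − uv/c²).
u' = (0.898 − 0.602) / (1 − (0.898)(0.602)) = 0.2960/0.4594 = 0.6443.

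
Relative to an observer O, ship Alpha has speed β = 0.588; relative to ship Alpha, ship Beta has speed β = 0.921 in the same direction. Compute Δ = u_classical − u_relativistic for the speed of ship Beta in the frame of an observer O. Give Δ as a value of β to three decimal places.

Δ = 0.530

Galilean: u_cl = 0.921 + 0.588 = 1.5090.
Relativistic: u_rel = (0.921 + 0.588) / (1 + 0.921·0.588) = 1.5090/1.5415 = 0.9789.
Δ = 1.5090 − 0.9789 = 0.5301.
(The classical prediction exceeds c; the relativistic result does not.)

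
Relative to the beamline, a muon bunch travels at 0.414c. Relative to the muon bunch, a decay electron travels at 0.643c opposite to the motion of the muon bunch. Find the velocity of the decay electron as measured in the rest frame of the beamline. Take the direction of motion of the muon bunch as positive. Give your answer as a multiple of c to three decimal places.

With v = 0.414 and u' = -0.643 (in units of c),
u = (u' + v)/(1 + u'v/c²):
u = (-0.643 + 0.414) / (1 + (-0.643)·0.414) = -0.2290/0.7338 = -0.3121

-0.312c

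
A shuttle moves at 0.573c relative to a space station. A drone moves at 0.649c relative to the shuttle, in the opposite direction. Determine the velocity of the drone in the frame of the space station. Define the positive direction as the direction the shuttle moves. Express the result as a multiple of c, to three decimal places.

-0.121c

With v = 0.573 and u' = -0.649 (in units of c),
u = (u' + v)/(1 + u'v/c²):
u = (-0.649 + 0.573) / (1 + (-0.649)·0.573) = -0.0760/0.6281 = -0.1210
(Galilean addition would give -0.076c.)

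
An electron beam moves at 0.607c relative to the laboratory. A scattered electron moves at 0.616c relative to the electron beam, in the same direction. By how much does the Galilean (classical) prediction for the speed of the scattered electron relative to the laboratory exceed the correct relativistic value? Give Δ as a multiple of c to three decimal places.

Galilean: u_cl = 0.616 + 0.607 = 1.2230.
Relativistic: u_rel = (0.616 + 0.607) / (1 + 0.616·0.607) = 1.2230/1.3739 = 0.8902.
Δ = 1.2230 − 0.8902 = 0.3328.
(The classical prediction exceeds c; the relativistic result does not.)

Δ = 0.333c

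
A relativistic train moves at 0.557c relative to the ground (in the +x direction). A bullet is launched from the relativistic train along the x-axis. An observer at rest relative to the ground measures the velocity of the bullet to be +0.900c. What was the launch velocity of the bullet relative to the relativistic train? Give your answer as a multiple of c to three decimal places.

Invert the composition law: u' = (u − v)/(1 − uv/c²).
u' = (0.900 − 0.557) / (1 − (0.900)(0.557)) = 0.3430/0.4987 = 0.6878.

+0.688c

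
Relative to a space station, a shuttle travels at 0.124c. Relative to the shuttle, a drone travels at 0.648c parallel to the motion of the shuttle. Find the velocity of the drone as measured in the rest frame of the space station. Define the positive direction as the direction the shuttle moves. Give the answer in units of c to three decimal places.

0.715c

With v = 0.124 and u' = 0.648 (in units of c),
u = (u' + v)/(1 + u'v/c²):
u = (0.648 + 0.124) / (1 + 0.648·0.124) = 0.7720/1.0804 = 0.7146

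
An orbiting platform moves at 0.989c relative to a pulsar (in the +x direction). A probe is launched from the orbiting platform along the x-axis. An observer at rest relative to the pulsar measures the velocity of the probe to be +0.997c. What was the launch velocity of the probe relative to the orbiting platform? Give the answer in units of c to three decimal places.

Invert the composition law: u' = (u − v)/(1 − uv/c²).
u' = (0.997 − 0.989) / (1 − (0.997)(0.989)) = 0.0080/0.0140 = 0.5728.

+0.573c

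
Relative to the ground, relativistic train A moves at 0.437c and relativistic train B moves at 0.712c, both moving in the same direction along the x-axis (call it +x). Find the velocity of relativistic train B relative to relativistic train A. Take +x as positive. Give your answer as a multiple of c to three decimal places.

β_A = 0.437, β_B = 0.712.
Transform to A's frame with the inverse velocity-addition law: u' = (u − v)/(1 − uv/c²), taking u = β_B and v = β_A.
u' = (0.712 − 0.437) / (1 − (0.437)(0.712)) = 0.2750/0.6889 = 0.3992.

+0.399c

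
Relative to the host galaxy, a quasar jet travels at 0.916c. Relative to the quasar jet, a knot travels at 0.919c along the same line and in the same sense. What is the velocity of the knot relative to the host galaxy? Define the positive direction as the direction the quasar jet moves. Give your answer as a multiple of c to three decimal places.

With v = 0.916 and u' = 0.919 (in units of c),
u = (u' + v)/(1 + u'v/c²):
u = (0.919 + 0.916) / (1 + 0.919·0.916) = 1.8350/1.8418 = 0.9963

0.996c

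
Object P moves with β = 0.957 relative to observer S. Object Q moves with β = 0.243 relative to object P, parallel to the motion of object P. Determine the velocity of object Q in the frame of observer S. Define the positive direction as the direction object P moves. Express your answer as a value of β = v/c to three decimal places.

With v = 0.957 and u' = 0.243 (in units of c),
u = (u' + v)/(1 + u'v/c²):
u = (0.243 + 0.957) / (1 + 0.243·0.957) = 1.2000/1.2326 = 0.9736
(Galilean addition would give +1.200c, exceeding c.)

β = 0.974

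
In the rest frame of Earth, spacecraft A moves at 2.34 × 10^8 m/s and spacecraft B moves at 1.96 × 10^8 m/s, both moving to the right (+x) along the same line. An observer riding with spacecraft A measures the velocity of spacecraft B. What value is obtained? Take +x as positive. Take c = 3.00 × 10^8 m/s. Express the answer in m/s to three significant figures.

β_A = 0.780, β_B = 0.653 (dividing each by c = 3.00 × 10^8 m/s).
Transform to A's frame with the inverse velocity-addition law: u' = (u − v)/(1 − uv/c²), taking u = β_B and v = β_A.
u' = (0.653 − 0.780) / (1 − (0.780)(0.653)) = -0.1267/0.4904 = -0.2583.
u' = -0.2583 × 3.00 × 10^8 m/s.

-7.75 × 10^7 m/s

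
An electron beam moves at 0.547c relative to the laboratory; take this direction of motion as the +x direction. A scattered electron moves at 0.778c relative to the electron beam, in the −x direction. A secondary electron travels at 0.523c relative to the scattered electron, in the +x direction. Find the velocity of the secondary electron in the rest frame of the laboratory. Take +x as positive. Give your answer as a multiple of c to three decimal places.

+0.153c

Apply u = (u' + v)/(1 + u'v/c²) successively, working outward toward the laboratory.
Start: velocity of the electron beam relative to the laboratory = 0.5470c.
Compose with the scattered electron (u' = -0.778 in the electron beam frame): u_1 = (-0.778 + 0.547) / (1 + (-0.778)·0.547) = -0.2310/0.5744 = -0.4021.
Compose with the secondary electron (u' = 0.523 in the scattered electron frame): u_2 = (0.523 + (-0.402)) / (1 + 0.523·(-0.402)) = 0.1209/0.7897 = 0.1531.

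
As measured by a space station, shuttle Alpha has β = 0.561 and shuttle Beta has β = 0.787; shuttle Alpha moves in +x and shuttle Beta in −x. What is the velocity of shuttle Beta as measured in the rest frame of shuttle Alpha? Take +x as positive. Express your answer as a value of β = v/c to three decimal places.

β_A = 0.561, β_B = -0.787.
Transform to A's frame with the inverse velocity-addition law: u' = (u − v)/(1 − uv/c²), taking u = β_B and v = β_A.
u' = (-0.787 − 0.561) / (1 − (0.561)(-0.787)) = -1.3480/1.4415 = -0.9351.

β = -0.935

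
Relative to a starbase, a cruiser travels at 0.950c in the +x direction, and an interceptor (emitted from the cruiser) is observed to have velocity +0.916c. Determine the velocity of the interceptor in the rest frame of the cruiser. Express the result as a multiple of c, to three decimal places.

Invert the composition law: u' = (u − v)/(1 − uv/c²).
u' = (0.916 − 0.950) / (1 − (0.916)(0.950)) = -0.0340/0.1298 = -0.2619.

-0.262c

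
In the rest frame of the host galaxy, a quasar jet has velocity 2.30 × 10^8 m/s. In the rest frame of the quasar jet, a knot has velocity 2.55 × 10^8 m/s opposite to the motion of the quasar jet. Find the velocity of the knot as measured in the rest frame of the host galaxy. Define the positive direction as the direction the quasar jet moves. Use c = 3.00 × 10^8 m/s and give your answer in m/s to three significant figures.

In units of c (dividing by 3.00 × 10^8 m/s): v = 0.767, u' = -0.850.
u = (u' + v)/(1 + u'v/c²):
u = (-0.850 + 0.767) / (1 + (-0.850)·0.767) = -0.0833/0.3483 = -0.2392
Converting back: u = -0.2392 × 3.00 × 10^8 m/s.

-7.18 × 10^7 m/s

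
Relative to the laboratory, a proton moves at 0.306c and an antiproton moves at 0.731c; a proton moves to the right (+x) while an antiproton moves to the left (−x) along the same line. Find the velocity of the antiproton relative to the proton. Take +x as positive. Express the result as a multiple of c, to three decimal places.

-0.847c

β_A = 0.306, β_B = -0.731.
Transform to A's frame with the inverse velocity-addition law: u' = (u − v)/(1 − uv/c²), taking u = β_B and v = β_A.
u' = (-0.731 − 0.306) / (1 − (0.306)(-0.731)) = -1.0370/1.2237 = -0.8474.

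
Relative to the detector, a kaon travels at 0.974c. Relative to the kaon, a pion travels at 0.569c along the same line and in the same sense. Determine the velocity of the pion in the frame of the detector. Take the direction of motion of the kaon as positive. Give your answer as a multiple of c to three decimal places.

0.993c

With v = 0.974 and u' = 0.569 (in units of c),
u = (u' + v)/(1 + u'v/c²):
u = (0.569 + 0.974) / (1 + 0.569·0.974) = 1.5430/1.5542 = 0.9928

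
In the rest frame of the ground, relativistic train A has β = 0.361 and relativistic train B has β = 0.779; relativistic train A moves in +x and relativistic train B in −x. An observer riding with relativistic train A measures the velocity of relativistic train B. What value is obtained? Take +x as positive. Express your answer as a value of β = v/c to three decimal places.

β = -0.890

β_A = 0.361, β_B = -0.779.
Transform to A's frame with the inverse velocity-addition law: u' = (u − v)/(1 − uv/c²), taking u = β_B and v = β_A.
u' = (-0.779 − 0.361) / (1 − (0.361)(-0.779)) = -1.1400/1.2812 = -0.8898.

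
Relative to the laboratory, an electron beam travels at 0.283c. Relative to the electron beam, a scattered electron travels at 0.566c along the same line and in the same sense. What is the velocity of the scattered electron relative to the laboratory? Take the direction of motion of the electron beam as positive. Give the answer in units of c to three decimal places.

0.732c

With v = 0.283 and u' = 0.566 (in units of c),
u = (u' + v)/(1 + u'v/c²):
u = (0.566 + 0.283) / (1 + 0.566·0.283) = 0.8490/1.1602 = 0.7318
(Galilean addition would give +0.849c.)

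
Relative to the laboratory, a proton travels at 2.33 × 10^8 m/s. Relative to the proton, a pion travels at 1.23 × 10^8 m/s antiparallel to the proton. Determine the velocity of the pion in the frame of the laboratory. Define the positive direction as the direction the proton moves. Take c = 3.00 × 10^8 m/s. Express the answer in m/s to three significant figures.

+1.61 × 10^8 m/s

In units of c (dividing by 3.00 × 10^8 m/s): v = 0.777, u' = -0.410.
u = (u' + v)/(1 + u'v/c²):
u = (-0.410 + 0.777) / (1 + (-0.410)·0.777) = 0.3667/0.6816 = 0.5380
Converting back: u = 0.5380 × 3.00 × 10^8 m/s.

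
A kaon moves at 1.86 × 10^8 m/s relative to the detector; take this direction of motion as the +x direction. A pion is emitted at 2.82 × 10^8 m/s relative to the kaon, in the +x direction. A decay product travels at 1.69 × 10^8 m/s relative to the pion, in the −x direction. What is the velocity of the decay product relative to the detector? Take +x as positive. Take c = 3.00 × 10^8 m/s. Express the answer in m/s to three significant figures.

Apply u = (u' + v)/(1 + u'v/c²) successively, working outward toward the detector.
(Dividing each given speed by c = 3.00 × 10^8 m/s to work in units of c.)
Start: velocity of the kaon relative to the detector = 0.6200c.
Compose with the pion (u' = 0.940 in the kaon frame): u_1 = (0.940 + 0.620) / (1 + 0.940·0.620) = 1.5600/1.5828 = 0.9856.
Compose with the decay product (u' = -0.563 in the pion frame): u_2 = (-0.563 + 0.986) / (1 + (-0.563)·0.986) = 0.4223/0.4448 = 0.9494.
So u = 0.9494 × 3.00 × 10^8 m/s.

+2.85 × 10^8 m/s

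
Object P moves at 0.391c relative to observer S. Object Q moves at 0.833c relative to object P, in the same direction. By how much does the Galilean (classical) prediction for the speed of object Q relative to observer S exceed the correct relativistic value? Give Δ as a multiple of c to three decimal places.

Galilean: u_cl = 0.833 + 0.391 = 1.2240.
Relativistic: u_rel = (0.833 + 0.391) / (1 + 0.833·0.391) = 1.2240/1.3257 = 0.9233.
Δ = 1.2240 − 0.9233 = 0.3007.
(The classical prediction exceeds c; the relativistic result does not.)

Δ = 0.301c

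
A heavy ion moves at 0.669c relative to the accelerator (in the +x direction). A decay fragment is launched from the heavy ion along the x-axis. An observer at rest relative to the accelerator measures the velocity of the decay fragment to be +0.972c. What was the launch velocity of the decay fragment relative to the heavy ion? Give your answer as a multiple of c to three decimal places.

+0.866c

Invert the composition law: u' = (u − v)/(1 − uv/c²).
u' = (0.972 − 0.669) / (1 − (0.972)(0.669)) = 0.3030/0.3497 = 0.8664.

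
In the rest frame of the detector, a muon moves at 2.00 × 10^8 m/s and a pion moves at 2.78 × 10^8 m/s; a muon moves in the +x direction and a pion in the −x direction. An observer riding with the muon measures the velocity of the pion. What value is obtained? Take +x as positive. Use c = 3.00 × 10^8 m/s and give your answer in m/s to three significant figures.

β_A = 0.667, β_B = -0.927 (dividing each by c = 3.00 × 10^8 m/s).
Transform to A's frame with the inverse velocity-addition law: u' = (u − v)/(1 − uv/c²), taking u = β_B and v = β_A.
u' = (-0.927 − 0.667) / (1 − (0.667)(-0.927)) = -1.5933/1.6178 = -0.9849.
u' = -0.9849 × 3.00 × 10^8 m/s.

-2.95 × 10^8 m/s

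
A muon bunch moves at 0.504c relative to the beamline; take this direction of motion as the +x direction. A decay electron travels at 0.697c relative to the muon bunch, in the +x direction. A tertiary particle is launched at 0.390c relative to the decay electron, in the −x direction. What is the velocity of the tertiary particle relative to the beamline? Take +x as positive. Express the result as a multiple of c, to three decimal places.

+0.763c

Apply u = (u' + v)/(1 + u'v/c²) successively, working outward toward the beamline.
Start: velocity of the muon bunch relative to the beamline = 0.5040c.
Compose with the decay electron (u' = 0.697 in the muon bunch frame): u_1 = (0.697 + 0.504) / (1 + 0.697·0.504) = 1.2010/1.3513 = 0.8888.
Compose with the tertiary particle (u' = -0.390 in the decay electron frame): u_2 = (-0.390 + 0.889) / (1 + (-0.390)·0.889) = 0.4988/0.6534 = 0.7634.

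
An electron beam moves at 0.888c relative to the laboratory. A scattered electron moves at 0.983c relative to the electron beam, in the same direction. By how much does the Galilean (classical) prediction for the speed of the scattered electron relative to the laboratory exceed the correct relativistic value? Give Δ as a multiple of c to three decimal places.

Galilean: u_cl = 0.983 + 0.888 = 1.8710.
Relativistic: u_rel = (0.983 + 0.888) / (1 + 0.983·0.888) = 1.8710/1.8729 = 0.9990.
Δ = 1.8710 − 0.9990 = 0.8720.
(The classical prediction exceeds c; the relativistic result does not.)

Δ = 0.872c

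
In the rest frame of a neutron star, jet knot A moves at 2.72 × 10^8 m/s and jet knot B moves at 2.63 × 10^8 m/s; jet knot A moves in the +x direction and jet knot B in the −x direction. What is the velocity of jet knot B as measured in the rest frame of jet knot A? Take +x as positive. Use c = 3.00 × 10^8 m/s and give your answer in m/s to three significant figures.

-2.98 × 10^8 m/s

β_A = 0.907, β_B = -0.877 (dividing each by c = 3.00 × 10^8 m/s).
Transform to A's frame with the inverse velocity-addition law: u' = (u − v)/(1 − uv/c²), taking u = β_B and v = β_A.
u' = (-0.877 − 0.907) / (1 − (0.907)(-0.877)) = -1.7833/1.7948 = -0.9936.
u' = -0.9936 × 3.00 × 10^8 m/s.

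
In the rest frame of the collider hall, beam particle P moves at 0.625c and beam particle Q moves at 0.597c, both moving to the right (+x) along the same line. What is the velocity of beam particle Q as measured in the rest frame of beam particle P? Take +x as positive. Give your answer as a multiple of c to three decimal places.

-0.045c

β_A = 0.625, β_B = 0.597.
Transform to A's frame with the inverse velocity-addition law: u' = (u − v)/(1 − uv/c²), taking u = β_B and v = β_A.
u' = (0.597 − 0.625) / (1 − (0.625)(0.597)) = -0.0280/0.6269 = -0.0447.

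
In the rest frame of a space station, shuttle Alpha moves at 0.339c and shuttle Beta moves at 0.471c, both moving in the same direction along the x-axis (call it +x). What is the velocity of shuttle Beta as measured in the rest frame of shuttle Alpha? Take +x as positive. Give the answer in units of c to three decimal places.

+0.157c

β_A = 0.339, β_B = 0.471.
Transform to A's frame with the inverse velocity-addition law: u' = (u − v)/(1 − uv/c²), taking u = β_B and v = β_A.
u' = (0.471 − 0.339) / (1 − (0.339)(0.471)) = 0.1320/0.8403 = 0.1571.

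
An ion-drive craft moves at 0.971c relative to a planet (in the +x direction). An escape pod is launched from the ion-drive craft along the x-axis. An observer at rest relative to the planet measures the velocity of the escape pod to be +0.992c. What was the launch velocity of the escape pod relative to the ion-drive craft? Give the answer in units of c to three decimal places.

+0.571c

Invert the composition law: u' = (u − v)/(1 − uv/c²).
u' = (0.992 − 0.971) / (1 − (0.992)(0.971)) = 0.0210/0.0368 = 0.5711.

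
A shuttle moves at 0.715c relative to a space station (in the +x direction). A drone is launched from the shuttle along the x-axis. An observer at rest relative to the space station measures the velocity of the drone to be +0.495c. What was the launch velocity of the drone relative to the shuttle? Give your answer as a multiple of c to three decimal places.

Invert the composition law: u' = (u − v)/(1 − uv/c²).
u' = (0.495 − 0.715) / (1 − (0.495)(0.715)) = -0.2200/0.6461 = -0.3405.

-0.341c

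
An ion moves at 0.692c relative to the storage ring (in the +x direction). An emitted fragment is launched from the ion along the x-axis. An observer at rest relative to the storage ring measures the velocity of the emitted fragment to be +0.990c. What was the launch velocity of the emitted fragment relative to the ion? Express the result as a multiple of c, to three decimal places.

Invert the composition law: u' = (u − v)/(1 − uv/c²).
u' = (0.990 − 0.692) / (1 − (0.990)(0.692)) = 0.2980/0.3149 = 0.9463.

+0.946c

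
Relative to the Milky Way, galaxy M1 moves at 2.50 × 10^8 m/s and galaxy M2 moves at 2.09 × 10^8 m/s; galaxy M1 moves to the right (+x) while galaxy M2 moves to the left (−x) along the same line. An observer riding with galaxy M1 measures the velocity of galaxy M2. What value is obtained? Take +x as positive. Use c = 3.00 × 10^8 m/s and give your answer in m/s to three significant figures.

β_A = 0.833, β_B = -0.697 (dividing each by c = 3.00 × 10^8 m/s).
Transform to A's frame with the inverse velocity-addition law: u' = (u − v)/(1 − uv/c²), taking u = β_B and v = β_A.
u' = (-0.697 − 0.833) / (1 − (0.833)(-0.697)) = -1.5300/1.5806 = -0.9680.
u' = -0.9680 × 3.00 × 10^8 m/s.

-2.90 × 10^8 m/s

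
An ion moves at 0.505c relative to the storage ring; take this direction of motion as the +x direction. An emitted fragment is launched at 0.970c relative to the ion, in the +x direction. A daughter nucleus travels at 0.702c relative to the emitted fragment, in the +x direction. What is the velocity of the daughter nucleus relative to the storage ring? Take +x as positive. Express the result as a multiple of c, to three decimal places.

0.998c

Apply u = (u' + v)/(1 + u'v/c²) successively, working outward toward the storage ring.
Start: velocity of the ion relative to the storage ring = 0.5050c.
Compose with the emitted fragment (u' = 0.970 in the ion frame): u_1 = (0.970 + 0.505) / (1 + 0.970·0.505) = 1.4750/1.4898 = 0.9900.
Compose with the daughter nucleus (u' = 0.702 in the emitted fragment frame): u_2 = (0.702 + 0.990) / (1 + 0.702·0.990) = 1.6920/1.6950 = 0.9982.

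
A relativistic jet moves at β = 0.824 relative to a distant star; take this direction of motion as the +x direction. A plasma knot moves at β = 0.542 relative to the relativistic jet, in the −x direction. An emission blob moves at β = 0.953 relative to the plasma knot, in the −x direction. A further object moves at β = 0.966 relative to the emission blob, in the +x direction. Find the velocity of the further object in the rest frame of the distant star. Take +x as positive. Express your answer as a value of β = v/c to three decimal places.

β = +0.621

Apply u = (u' + v)/(1 + u'v/c²) successively, working outward toward the distant star.
Start: velocity of the relativistic jet relative to the distant star = 0.8240c.
Compose with the plasma knot (u' = -0.542 in the relativistic jet frame): u_1 = (-0.542 + 0.824) / (1 + (-0.542)·0.824) = 0.2820/0.5534 = 0.5096.
Compose with the emission blob (u' = -0.953 in the plasma knot frame): u_2 = (-0.953 + 0.510) / (1 + (-0.953)·0.510) = -0.4434/0.5144 = -0.8621.
Compose with the further object (u' = 0.966 in the emission blob frame): u_3 = (0.966 + (-0.862)) / (1 + 0.966·(-0.862)) = 0.1039/0.1672 = 0.6215.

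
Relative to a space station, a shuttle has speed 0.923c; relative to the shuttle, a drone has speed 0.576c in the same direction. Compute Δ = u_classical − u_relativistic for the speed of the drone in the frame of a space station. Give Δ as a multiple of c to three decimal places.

Galilean: u_cl = 0.576 + 0.923 = 1.4990.
Relativistic: u_rel = (0.576 + 0.923) / (1 + 0.576·0.923) = 1.4990/1.5316 = 0.9787.
Δ = 1.4990 − 0.9787 = 0.5203.
(The classical prediction exceeds c; the relativistic result does not.)

Δ = 0.520c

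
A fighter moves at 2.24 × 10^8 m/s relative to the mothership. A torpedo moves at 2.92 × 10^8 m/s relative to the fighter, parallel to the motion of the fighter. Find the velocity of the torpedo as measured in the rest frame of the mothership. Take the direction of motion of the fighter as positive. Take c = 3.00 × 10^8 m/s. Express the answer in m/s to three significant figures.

In units of c (dividing by 3.00 × 10^8 m/s): v = 0.747, u' = 0.973.
u = (u' + v)/(1 + u'v/c²):
u = (0.973 + 0.747) / (1 + 0.973·0.747) = 1.7200/1.7268 = 0.9961
Converting back: u = 0.9961 × 3.00 × 10^8 m/s.

2.99 × 10^8 m/s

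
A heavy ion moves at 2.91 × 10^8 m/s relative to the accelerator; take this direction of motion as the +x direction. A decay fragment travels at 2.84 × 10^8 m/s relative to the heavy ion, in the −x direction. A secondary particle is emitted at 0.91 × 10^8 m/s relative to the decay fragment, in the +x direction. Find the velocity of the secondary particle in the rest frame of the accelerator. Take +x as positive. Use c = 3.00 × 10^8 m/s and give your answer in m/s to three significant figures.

+1.63 × 10^8 m/s

Apply u = (u' + v)/(1 + u'v/c²) successively, working outward toward the accelerator.
(Dividing each given speed by c = 3.00 × 10^8 m/s to work in units of c.)
Start: velocity of the heavy ion relative to the accelerator = 0.9700c.
Compose with the decay fragment (u' = -0.947 in the heavy ion frame): u_1 = (-0.947 + 0.970) / (1 + (-0.947)·0.970) = 0.0233/0.0817 = 0.2855.
Compose with the secondary particle (u' = 0.303 in the decay fragment frame): u_2 = (0.303 + 0.285) / (1 + 0.303·0.285) = 0.5888/1.0866 = 0.5419.
So u = 0.5419 × 3.00 × 10^8 m/s.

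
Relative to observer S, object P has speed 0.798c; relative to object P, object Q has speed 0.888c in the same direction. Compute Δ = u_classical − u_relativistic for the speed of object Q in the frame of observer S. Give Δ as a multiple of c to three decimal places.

Galilean: u_cl = 0.888 + 0.798 = 1.6860.
Relativistic: u_rel = (0.888 + 0.798) / (1 + 0.888·0.798) = 1.6860/1.7086 = 0.9868.
Δ = 1.6860 − 0.9868 = 0.6992.
(The classical prediction exceeds c; the relativistic result does not.)

Δ = 0.699c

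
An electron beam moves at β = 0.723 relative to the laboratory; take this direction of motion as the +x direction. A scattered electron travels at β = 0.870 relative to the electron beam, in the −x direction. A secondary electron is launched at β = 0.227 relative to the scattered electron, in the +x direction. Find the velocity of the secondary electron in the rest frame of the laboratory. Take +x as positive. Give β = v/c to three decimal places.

Apply u = (u' + v)/(1 + u'v/c²) successively, working outward toward the laboratory.
Start: velocity of the electron beam relative to the laboratory = 0.7230c.
Compose with the scattered electron (u' = -0.870 in the electron beam frame): u_1 = (-0.870 + 0.723) / (1 + (-0.870)·0.723) = -0.1470/0.3710 = -0.3962.
Compose with the secondary electron (u' = 0.227 in the scattered electron frame): u_2 = (0.227 + (-0.396)) / (1 + 0.227·(-0.396)) = -0.1692/0.9101 = -0.1860.

β = -0.186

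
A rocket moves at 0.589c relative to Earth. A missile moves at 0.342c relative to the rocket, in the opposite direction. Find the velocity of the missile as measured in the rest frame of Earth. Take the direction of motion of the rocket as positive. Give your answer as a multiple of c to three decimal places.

With v = 0.589 and u' = -0.342 (in units of c),
u = (u' + v)/(1 + u'v/c²):
u = (-0.342 + 0.589) / (1 + (-0.342)·0.589) = 0.2470/0.7986 = 0.3093

+0.309c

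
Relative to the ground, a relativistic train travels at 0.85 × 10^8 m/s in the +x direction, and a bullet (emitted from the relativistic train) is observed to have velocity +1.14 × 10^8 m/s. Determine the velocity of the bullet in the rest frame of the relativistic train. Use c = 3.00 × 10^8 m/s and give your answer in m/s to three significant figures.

v = 0.283c, u = 0.380c.
Invert the composition law: u' = (u − v)/(1 − uv/c²).
u' = (0.380 − 0.283) / (1 − (0.380)(0.283)) = 0.0967/0.8923 = 0.1083.
u' = 0.1083 × 3.00 × 10^8 m/s.

+3.25 × 10^7 m/s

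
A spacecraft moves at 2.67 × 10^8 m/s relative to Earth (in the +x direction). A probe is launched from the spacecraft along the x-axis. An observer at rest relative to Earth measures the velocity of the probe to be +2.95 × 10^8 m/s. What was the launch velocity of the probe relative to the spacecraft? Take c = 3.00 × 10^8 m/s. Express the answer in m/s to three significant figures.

+2.24 × 10^8 m/s

v = 0.890c, u = 0.983c.
Invert the composition law: u' = (u − v)/(1 − uv/c²).
u' = (0.983 − 0.890) / (1 − (0.983)(0.890)) = 0.0933/0.1248 = 0.7477.
u' = 0.7477 × 3.00 × 10^8 m/s.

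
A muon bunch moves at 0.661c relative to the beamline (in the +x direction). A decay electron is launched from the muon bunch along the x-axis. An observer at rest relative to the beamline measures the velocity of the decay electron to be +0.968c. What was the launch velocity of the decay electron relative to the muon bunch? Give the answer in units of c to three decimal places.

Invert the composition law: u' = (u − v)/(1 − uv/c²).
u' = (0.968 − 0.661) / (1 − (0.968)(0.661)) = 0.3070/0.3602 = 0.8524.

+0.852c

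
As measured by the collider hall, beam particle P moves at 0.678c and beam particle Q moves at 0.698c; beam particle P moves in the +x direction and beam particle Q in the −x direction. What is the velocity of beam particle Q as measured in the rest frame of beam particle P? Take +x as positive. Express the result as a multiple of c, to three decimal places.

β_A = 0.678, β_B = -0.698.
Transform to A's frame with the inverse velocity-addition law: u' = (u − v)/(1 − uv/c²), taking u = β_B and v = β_A.
u' = (-0.698 − 0.678) / (1 − (0.678)(-0.698)) = -1.3760/1.4732 = -0.9340.

-0.934c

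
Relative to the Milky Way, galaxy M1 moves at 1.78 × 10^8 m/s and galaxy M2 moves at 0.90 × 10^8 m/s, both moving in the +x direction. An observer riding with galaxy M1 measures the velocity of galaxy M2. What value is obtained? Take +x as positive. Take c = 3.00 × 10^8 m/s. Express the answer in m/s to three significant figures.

-1.07 × 10^8 m/s

β_A = 0.593, β_B = 0.300 (dividing each by c = 3.00 × 10^8 m/s).
Transform to A's frame with the inverse velocity-addition law: u' = (u − v)/(1 − uv/c²), taking u = β_B and v = β_A.
u' = (0.300 − 0.593) / (1 − (0.593)(0.300)) = -0.2933/0.8220 = -0.3569.
u' = -0.3569 × 3.00 × 10^8 m/s.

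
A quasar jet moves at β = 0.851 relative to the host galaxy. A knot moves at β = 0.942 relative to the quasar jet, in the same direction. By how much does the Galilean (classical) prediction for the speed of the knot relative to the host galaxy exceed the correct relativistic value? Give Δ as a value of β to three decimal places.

Δ = 0.798

Galilean: u_cl = 0.942 + 0.851 = 1.7930.
Relativistic: u_rel = (0.942 + 0.851) / (1 + 0.942·0.851) = 1.7930/1.8016 = 0.9952.
Δ = 1.7930 − 0.9952 = 0.7978.
(The classical prediction exceeds c; the relativistic result does not.)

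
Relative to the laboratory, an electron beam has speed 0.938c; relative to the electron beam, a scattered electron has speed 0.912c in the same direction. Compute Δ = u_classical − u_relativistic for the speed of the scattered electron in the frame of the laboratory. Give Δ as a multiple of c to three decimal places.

Δ = 0.853c

Galilean: u_cl = 0.912 + 0.938 = 1.8500.
Relativistic: u_rel = (0.912 + 0.938) / (1 + 0.912·0.938) = 1.8500/1.8555 = 0.9971.
Δ = 1.8500 − 0.9971 = 0.8529.
(The classical prediction exceeds c; the relativistic result does not.)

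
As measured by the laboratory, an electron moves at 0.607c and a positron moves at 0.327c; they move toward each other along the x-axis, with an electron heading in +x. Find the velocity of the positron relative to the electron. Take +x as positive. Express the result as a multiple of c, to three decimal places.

β_A = 0.607, β_B = -0.327.
Transform to A's frame with the inverse velocity-addition law: u' = (u − v)/(1 − uv/c²), taking u = β_B and v = β_A.
u' = (-0.327 − 0.607) / (1 − (0.607)(-0.327)) = -0.9340/1.1985 = -0.7793.

-0.779c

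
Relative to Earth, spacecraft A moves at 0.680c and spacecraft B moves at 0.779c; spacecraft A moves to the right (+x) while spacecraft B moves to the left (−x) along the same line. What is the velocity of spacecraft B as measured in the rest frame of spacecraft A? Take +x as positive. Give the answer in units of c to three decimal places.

β_A = 0.680, β_B = -0.779.
Transform to A's frame with the inverse velocity-addition law: u' = (u − v)/(1 − uv/c²), taking u = β_B and v = β_A.
u' = (-0.779 − 0.680) / (1 − (0.680)(-0.779)) = -1.4590/1.5297 = -0.9538.

-0.954c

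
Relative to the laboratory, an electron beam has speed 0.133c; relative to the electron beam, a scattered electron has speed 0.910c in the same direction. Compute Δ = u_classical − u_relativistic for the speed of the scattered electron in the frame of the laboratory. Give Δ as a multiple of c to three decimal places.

Δ = 0.113c

Galilean: u_cl = 0.910 + 0.133 = 1.0430.
Relativistic: u_rel = (0.910 + 0.133) / (1 + 0.910·0.133) = 1.0430/1.1210 = 0.9304.
Δ = 1.0430 − 0.9304 = 0.1126.
(The classical prediction exceeds c; the relativistic result does not.)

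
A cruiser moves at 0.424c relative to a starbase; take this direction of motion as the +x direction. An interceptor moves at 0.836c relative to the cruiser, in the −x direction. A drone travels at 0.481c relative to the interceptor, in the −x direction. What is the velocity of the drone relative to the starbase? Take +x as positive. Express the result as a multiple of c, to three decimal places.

-0.856c

Apply u = (u' + v)/(1 + u'v/c²) successively, working outward toward the starbase.
Start: velocity of the cruiser relative to the starbase = 0.4240c.
Compose with the interceptor (u' = -0.836 in the cruiser frame): u_1 = (-0.836 + 0.424) / (1 + (-0.836)·0.424) = -0.4120/0.6455 = -0.6382.
Compose with the drone (u' = -0.481 in the interceptor frame): u_2 = (-0.481 + (-0.638)) / (1 + (-0.481)·(-0.638)) = -1.1192/1.3070 = -0.8563.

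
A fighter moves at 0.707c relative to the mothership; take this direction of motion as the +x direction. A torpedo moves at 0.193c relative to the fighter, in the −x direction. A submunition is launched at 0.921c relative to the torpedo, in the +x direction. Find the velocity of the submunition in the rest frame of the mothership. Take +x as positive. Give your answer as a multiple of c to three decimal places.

Apply u = (u' + v)/(1 + u'v/c²) successively, working outward toward the mothership.
Start: velocity of the fighter relative to the mothership = 0.7070c.
Compose with the torpedo (u' = -0.193 in the fighter frame): u_1 = (-0.193 + 0.707) / (1 + (-0.193)·0.707) = 0.5140/0.8635 = 0.5952.
Compose with the submunition (u' = 0.921 in the torpedo frame): u_2 = (0.921 + 0.595) / (1 + 0.921·0.595) = 1.5162/1.5482 = 0.9793.

+0.979c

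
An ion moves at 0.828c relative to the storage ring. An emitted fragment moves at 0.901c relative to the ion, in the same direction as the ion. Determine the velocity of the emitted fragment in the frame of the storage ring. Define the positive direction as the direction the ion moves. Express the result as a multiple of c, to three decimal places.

With v = 0.828 and u' = 0.901 (in units of c),
u = (u' + v)/(1 + u'v/c²):
u = (0.901 + 0.828) / (1 + 0.901·0.828) = 1.7290/1.7460 = 0.9902

0.990c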